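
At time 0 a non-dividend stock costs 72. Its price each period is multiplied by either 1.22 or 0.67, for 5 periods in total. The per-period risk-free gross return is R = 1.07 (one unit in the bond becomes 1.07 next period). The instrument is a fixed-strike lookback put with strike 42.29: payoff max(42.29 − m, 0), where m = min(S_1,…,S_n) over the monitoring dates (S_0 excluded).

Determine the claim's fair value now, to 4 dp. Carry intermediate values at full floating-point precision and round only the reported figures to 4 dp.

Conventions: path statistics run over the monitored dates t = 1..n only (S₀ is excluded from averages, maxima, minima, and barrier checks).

price = 1.7007

Risk-neutral up-probability p* = (R−d)/(u−d) = (1.07−0.67)/(1.22−0.67) = 0.7273; the claim prices as the p*-weighted sum of path payoffs discounted by R^5.
Enumerate all 2^5 = 32 price paths (U = up ×1.22, D = down ×0.67); each path with k up-moves has probability p*^k·(1−p*)^(5−k).
DDDDD: m=9.7209, payoff=32.5691, prob=0.001509
UDDDD: m=17.7007, payoff=24.5893, prob=0.004024
DUDDD: m=17.7007, payoff=24.5893, prob=0.004024
UUDDD: m=32.2312, payoff=10.0588, prob=0.010730
DDUDD: m=17.7007, payoff=24.5893, prob=0.004024
UDUDD: m=32.2312, payoff=10.0588, prob=0.010730
DUUDD: m=32.2312, payoff=10.0588, prob=0.010730
UUUDD: m=58.6897, payoff=0.0000, prob=0.028612
DDDUD: m=17.7007, payoff=24.5893, prob=0.004024
UDDUD: m=32.2312, payoff=10.0588, prob=0.010730
DUDUD: m=32.2312, payoff=10.0588, prob=0.010730
UUDUD: m=58.6897, payoff=0.0000, prob=0.028612
DDUUD: m=32.2312, payoff=10.0588, prob=0.010730
UDUUD: m=58.6897, payoff=0.0000, prob=0.028612
DUUUD: m=48.2400, payoff=0.0000, prob=0.028612
UUUUD: m=87.8400, payoff=0.0000, prob=0.076299
DDDDU: m=14.5088, payoff=27.7812, prob=0.004024
UDDDU: m=26.4190, payoff=15.8710, prob=0.010730
DUDDU: m=26.4190, payoff=15.8710, prob=0.010730
UUDDU: m=48.1063, payoff=0.0000, prob=0.028612
DDUDU: m=26.4190, payoff=15.8710, prob=0.010730
UDUDU: m=48.1063, payoff=0.0000, prob=0.028612
DUUDU: m=48.1063, payoff=0.0000, prob=0.028612
UUUDU: m=87.5965, payoff=0.0000, prob=0.076299
DDDUU: m=21.6549, payoff=20.6351, prob=0.010730
UDDUU: m=39.4314, payoff=2.8586, prob=0.028612
DUDUU: m=39.4314, payoff=2.8586, prob=0.028612
UUDUU: m=71.8004, payoff=0.0000, prob=0.076299
DDUUU: m=32.3208, payoff=9.9692, prob=0.028612
UDUUU: m=58.8528, payoff=0.0000, prob=0.076299
DUUUU: m=48.2400, payoff=0.0000, prob=0.076299
UUUUU: m=87.8400, payoff=0.0000, prob=0.203463
Price = Σ prob·payoff / R^5 = 2.385313 / 1.402552 = 1.7007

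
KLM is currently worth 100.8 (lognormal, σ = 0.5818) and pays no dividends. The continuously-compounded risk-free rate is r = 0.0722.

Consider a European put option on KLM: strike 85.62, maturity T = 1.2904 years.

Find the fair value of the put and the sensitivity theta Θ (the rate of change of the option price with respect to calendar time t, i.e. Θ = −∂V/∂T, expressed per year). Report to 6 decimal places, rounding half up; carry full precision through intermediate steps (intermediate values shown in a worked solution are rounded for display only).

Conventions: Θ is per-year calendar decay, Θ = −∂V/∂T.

price = 13.398805
Θ = -5.269028

σ√T = 0.5818·√1.2904 = 0.660900
d₁ = (ln(S/K) + (r+σ²/2)T) / (σ√T) = (ln(100.8/85.62) + (0.0722+0.5818²/2)·1.2904) / 0.660900 = (0.163219 + 0.311561) / 0.660900 = 0.718385
d₂ = d₁ − σ√T = 0.718385 − 0.660900 = 0.057485
e^{−rT} = 0.911041
N(−d₁) = 0.236260,  N(−d₂) = 0.477079
Put price V = K·e^{−rT}·N(−d₂) − S·N(−d₁) = 37.213806 − 23.815001 = 13.398805
φ(d₁) = (1/√(2π))·e^{−d₁²/2} = 0.308209
Θ = −S·φ(d₁)·σ/(2√T) + r·K·e^{−rT}·N(−d₂) = −7.955865 + 2.686837 = -5.269028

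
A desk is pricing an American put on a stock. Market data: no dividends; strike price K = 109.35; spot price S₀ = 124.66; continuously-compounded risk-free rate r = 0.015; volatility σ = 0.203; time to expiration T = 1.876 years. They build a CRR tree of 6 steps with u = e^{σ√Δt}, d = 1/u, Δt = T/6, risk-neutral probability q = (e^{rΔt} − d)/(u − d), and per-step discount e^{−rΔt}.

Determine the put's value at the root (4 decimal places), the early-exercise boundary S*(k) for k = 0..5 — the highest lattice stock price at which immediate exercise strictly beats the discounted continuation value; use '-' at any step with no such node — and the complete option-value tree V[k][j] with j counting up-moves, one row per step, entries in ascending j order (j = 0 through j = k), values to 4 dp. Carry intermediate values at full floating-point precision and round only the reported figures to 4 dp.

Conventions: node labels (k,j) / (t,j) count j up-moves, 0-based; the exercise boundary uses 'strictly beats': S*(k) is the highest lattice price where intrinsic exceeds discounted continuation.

Δt=0.31267  u=1.12020  d=0.89269  q=0.49232  discount=0.99532
step 6 (expiry): payoffs max(K−S,0) = 46.2623 30.1840 10.0080 0.0000 0.0000 0.0000 0.0000
step 5: (k=5,j=0): S=70.6711, K−S=38.6789, hold=38.1673 ⇒ V=38.6789 exercise | (k=5,j=1): S=88.6821, K−S=20.6679, hold=20.1563 ⇒ V=20.6679 exercise | (k=5,j=2): S=111.2833, K−S=0.0000, hold=5.0571 ⇒ V=5.0571 continue | (k=5,j=3): S=139.6446, K−S=0.0000, hold=0.0000 ⇒ V=0.0000 continue | (k=5,j=4): S=175.2340, K−S=0.0000, hold=0.0000 ⇒ V=0.0000 continue | (k=5,j=5): S=219.8936, K−S=0.0000, hold=0.0000 ⇒ V=0.0000 continue  boundary S*=88.6821
step 4: (k=4,j=0): S=79.1660, K−S=30.1840, hold=29.6723 ⇒ V=30.1840 exercise | (k=4,j=1): S=99.3420, K−S=10.0080, hold=12.9217 ⇒ V=12.9217 continue | (k=4,j=2): S=124.6600, K−S=0.0000, hold=2.5554 ⇒ V=2.5554 continue | (k=4,j=3): S=156.4304, K−S=0.0000, hold=0.0000 ⇒ V=0.0000 continue | (k=4,j=4): S=196.2978, K−S=0.0000, hold=0.0000 ⇒ V=0.0000 continue  boundary S*=79.1660
step 3: (k=3,j=0): S=88.6821, K−S=20.6679, hold=21.5840 ⇒ V=21.5840 continue | (k=3,j=1): S=111.2833, K−S=0.0000, hold=7.7816 ⇒ V=7.7816 continue | (k=3,j=2): S=139.6446, K−S=0.0000, hold=1.2913 ⇒ V=1.2913 continue | (k=3,j=3): S=175.2340, K−S=0.0000, hold=0.0000 ⇒ V=0.0000 continue  boundary S*=-
step 2: (k=2,j=0): S=99.3420, K−S=10.0080, hold=14.7197 ⇒ V=14.7197 continue | (k=2,j=1): S=124.6600, K−S=0.0000, hold=4.5649 ⇒ V=4.5649 continue | (k=2,j=2): S=156.4304, K−S=0.0000, hold=0.6525 ⇒ V=0.6525 continue  boundary S*=-
step 1: (k=1,j=0): S=111.2833, K−S=0.0000, hold=9.6748 ⇒ V=9.6748 continue | (k=1,j=1): S=139.6446, K−S=0.0000, hold=2.6264 ⇒ V=2.6264 continue  boundary S*=-
step 0: (k=0,j=0): S=124.6600, K−S=0.0000, hold=6.1757 ⇒ V=6.1757 continue  boundary S*=-

price = 6.1757
boundary = - - - - 79.1660 88.6821
tree:
6.1757
9.6748 2.6264
14.7197 4.5649 0.6525
21.5840 7.7816 1.2913 0.0000
30.1840 12.9217 2.5554 0.0000 0.0000
38.6789 20.6679 5.0571 0.0000 0.0000 0.0000
46.2623 30.1840 10.0080 0.0000 0.0000 0.0000 0.0000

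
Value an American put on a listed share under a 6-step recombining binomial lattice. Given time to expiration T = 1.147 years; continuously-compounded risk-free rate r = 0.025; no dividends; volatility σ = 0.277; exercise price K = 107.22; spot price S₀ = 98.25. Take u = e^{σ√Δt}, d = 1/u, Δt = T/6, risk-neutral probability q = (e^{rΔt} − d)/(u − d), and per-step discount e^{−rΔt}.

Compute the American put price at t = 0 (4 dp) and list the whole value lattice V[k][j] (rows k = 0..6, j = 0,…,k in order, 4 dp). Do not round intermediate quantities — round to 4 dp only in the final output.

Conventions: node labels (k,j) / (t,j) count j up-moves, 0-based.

Δt=0.19117  u=1.12875  d=0.88594  q=0.48949  discount=0.99523
step 6 (expiry): payoffs max(K−S,0) = 59.7145 46.6943 30.1054 8.9700 0.0000 0.0000 0.0000
k=5: (k=5,j=0): S=53.6219, K−S=53.5981, hold=53.0869 ⇒ V=53.5981 exercise | (k=5,j=1): S=68.3185, K−S=38.9015, hold=38.3903 ⇒ V=38.9015 exercise | (k=5,j=2): S=87.0431, K−S=20.1769, hold=19.6657 ⇒ V=20.1769 exercise | (k=5,j=3): S=110.8998, K−S=0.0000, hold=4.5575 ⇒ V=4.5575 continue | (k=5,j=4): S=141.2950, K−S=0.0000, hold=0.0000 ⇒ V=0.0000 continue | (k=5,j=5): S=180.0210, K−S=0.0000, hold=0.0000 ⇒ V=0.0000 continue
k=4: (k=4,j=0): S=60.5257, K−S=46.6943, hold=46.1831 ⇒ V=46.6943 exercise | (k=4,j=1): S=77.1146, K−S=30.1054, hold=29.5942 ⇒ V=30.1054 exercise | (k=4,j=2): S=98.2500, K−S=8.9700, hold=12.4716 ⇒ V=12.4716 continue | (k=4,j=3): S=125.1782, K−S=0.0000, hold=2.3155 ⇒ V=2.3155 continue | (k=4,j=4): S=159.4869, K−S=0.0000, hold=0.0000 ⇒ V=0.0000 continue
k=3: (k=3,j=0): S=68.3185, K−S=38.9015, hold=38.3903 ⇒ V=38.9015 exercise | (k=3,j=1): S=87.0431, K−S=20.1769, hold=21.3715 ⇒ V=21.3715 continue | (k=3,j=2): S=110.8998, K−S=0.0000, hold=7.4646 ⇒ V=7.4646 continue | (k=3,j=3): S=141.2950, K−S=0.0000, hold=1.1765 ⇒ V=1.1765 continue
k=2: (k=2,j=0): S=77.1146, K−S=30.1054, hold=30.1762 ⇒ V=30.1762 continue | (k=2,j=1): S=98.2500, K−S=8.9700, hold=14.4948 ⇒ V=14.4948 continue | (k=2,j=2): S=125.1782, K−S=0.0000, hold=4.3657 ⇒ V=4.3657 continue
k=1: (k=1,j=0): S=87.0431, K−S=20.1769, hold=22.3931 ⇒ V=22.3931 continue | (k=1,j=1): S=110.8998, K−S=0.0000, hold=9.4912 ⇒ V=9.4912 continue
k=0: (k=0,j=0): S=98.2500, K−S=8.9700, hold=16.0011 ⇒ V=16.0011 continue

price = 16.0011
tree:
16.0011
22.3931 9.4912
30.1762 14.4948 4.3657
38.9015 21.3715 7.4646 1.1765
46.6943 30.1054 12.4716 2.3155 0.0000
53.5981 38.9015 20.1769 4.5575 0.0000 0.0000
59.7145 46.6943 30.1054 8.9700 0.0000 0.0000 0.0000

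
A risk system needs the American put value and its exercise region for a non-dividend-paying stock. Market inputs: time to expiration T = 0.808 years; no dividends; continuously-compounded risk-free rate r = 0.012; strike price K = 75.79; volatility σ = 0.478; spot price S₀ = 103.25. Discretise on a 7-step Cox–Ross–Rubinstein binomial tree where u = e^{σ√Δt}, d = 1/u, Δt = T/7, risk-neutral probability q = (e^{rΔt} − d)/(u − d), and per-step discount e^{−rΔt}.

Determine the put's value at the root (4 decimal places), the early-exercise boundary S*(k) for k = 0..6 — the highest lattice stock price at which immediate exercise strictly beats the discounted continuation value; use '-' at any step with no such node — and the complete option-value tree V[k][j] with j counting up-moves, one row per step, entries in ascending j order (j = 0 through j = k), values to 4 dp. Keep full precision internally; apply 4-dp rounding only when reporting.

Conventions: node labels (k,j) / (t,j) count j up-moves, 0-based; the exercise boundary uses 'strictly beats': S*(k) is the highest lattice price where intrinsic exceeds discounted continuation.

price = 5.3001
boundary = - - - - - 45.8399 53.9229
tree:
5.3001
7.9744 2.2235
11.7076 3.6813 0.5443
16.6776 5.9952 1.0164 0.0000
22.8812 9.5538 1.8980 0.0000 0.0000
29.9501 14.7752 3.5443 0.0000 0.0000 0.0000
36.8214 21.8671 6.6184 0.0000 0.0000 0.0000 0.0000
42.6627 29.9501 12.3589 0.0000 0.0000 0.0000 0.0000 0.0000

Δt=0.11543, u=1.17633, d=0.85010, q=0.46374, disc=e^(-rΔt)=0.99862
k=7 terminal: V=max(K-S,0) → 42.6627 29.9501 12.3589 0.0000 0.0000 0.0000 0.0000 0.0000
k=6: j=0 S=38.9686 intr=36.8214 cont=36.7165 V=36.8214[EX]; j=1 S=53.9229 intr=21.8671 cont=21.7622 V=21.8671[EX]; j=2 S=74.6160 intr=1.1740 cont=6.6184 V=6.6184[hold]; j=3 S=103.2500 intr=0.0000 cont=0.0000 V=0.0000[hold]; j=4 S=142.8724 intr=0.0000 cont=0.0000 V=0.0000[hold]; j=5 S=197.7001 intr=0.0000 cont=0.0000 V=0.0000[hold]; j=6 S=273.5679 intr=0.0000 cont=0.0000 V=0.0000[hold]  S*(6)=53.9229
k=5: j=0 S=45.8399 intr=29.9501 cont=29.8451 V=29.9501[EX]; j=1 S=63.4311 intr=12.3589 cont=14.7752 V=14.7752[hold]; j=2 S=87.7730 intr=0.0000 cont=3.5443 V=3.5443[hold]; j=3 S=121.4561 intr=0.0000 cont=0.0000 V=0.0000[hold]; j=4 S=168.0651 intr=0.0000 cont=0.0000 V=0.0000[hold]; j=5 S=232.5605 intr=0.0000 cont=0.0000 V=0.0000[hold]  S*(5)=45.8399
k=4: j=0 S=53.9229 intr=21.8671 cont=22.8812 V=22.8812[hold]; j=1 S=74.6160 intr=1.1740 cont=9.5538 V=9.5538[hold]; j=2 S=103.2500 intr=0.0000 cont=1.8980 V=1.8980[hold]; j=3 S=142.8724 intr=0.0000 cont=0.0000 V=0.0000[hold]; j=4 S=197.7001 intr=0.0000 cont=0.0000 V=0.0000[hold]  S*(4)=-
k=3: j=0 S=63.4311 intr=12.3589 cont=16.6776 V=16.6776[hold]; j=1 S=87.7730 intr=0.0000 cont=5.9952 V=5.9952[hold]; j=2 S=121.4561 intr=0.0000 cont=1.0164 V=1.0164[hold]; j=3 S=168.0651 intr=0.0000 cont=0.0000 V=0.0000[hold]  S*(3)=-
k=2: j=0 S=74.6160 intr=1.1740 cont=11.7076 V=11.7076[hold]; j=1 S=103.2500 intr=0.0000 cont=3.6813 V=3.6813[hold]; j=2 S=142.8724 intr=0.0000 cont=0.5443 V=0.5443[hold]  S*(2)=-
k=1: j=0 S=87.7730 intr=0.0000 cont=7.9744 V=7.9744[hold]; j=1 S=121.4561 intr=0.0000 cont=2.2235 V=2.2235[hold]  S*(1)=-
k=0: j=0 S=103.2500 intr=0.0000 cont=5.3001 V=5.3001[hold]  S*(0)=-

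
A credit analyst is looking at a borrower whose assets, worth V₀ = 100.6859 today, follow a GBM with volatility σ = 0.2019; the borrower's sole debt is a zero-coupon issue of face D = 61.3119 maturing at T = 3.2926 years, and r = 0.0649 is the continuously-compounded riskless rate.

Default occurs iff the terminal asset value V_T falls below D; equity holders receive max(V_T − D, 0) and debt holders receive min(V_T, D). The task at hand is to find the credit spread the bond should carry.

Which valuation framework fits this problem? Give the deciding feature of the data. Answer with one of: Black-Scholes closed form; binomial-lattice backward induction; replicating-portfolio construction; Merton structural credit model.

Key observation: the data describe a firm's assets (V₀ = 100.6859, GBM) and a single zero-coupon debt of face 61.3119, so credit quantities follow from equity-as-call in the structural model.

framework: Merton structural credit model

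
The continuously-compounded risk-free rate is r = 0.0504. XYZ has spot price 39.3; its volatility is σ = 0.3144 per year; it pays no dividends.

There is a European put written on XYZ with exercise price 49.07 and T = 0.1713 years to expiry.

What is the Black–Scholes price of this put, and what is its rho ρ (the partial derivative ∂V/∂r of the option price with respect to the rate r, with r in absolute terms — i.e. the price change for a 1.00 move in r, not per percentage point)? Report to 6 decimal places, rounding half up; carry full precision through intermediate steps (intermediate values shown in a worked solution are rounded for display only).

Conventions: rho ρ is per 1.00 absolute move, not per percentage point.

price = 9.468285
ρ = -7.965908

σ√T = 0.3144·√0.1713 = 0.130125
d₁ = (ln(S/K) + (r+σ²/2)T) / (σ√T) = (ln(39.3/49.07) + (0.0504+0.3144²/2)·0.1713) / 0.130125 = (-0.222023 + 0.017100) / 0.130125 = -1.574819
d₂ = d₁ − σ√T = -1.574819 − 0.130125 = -1.704944
e^{−rT} = 0.991404
N(−d₁) = 0.942351,  N(−d₂) = 0.955898
Put price V = K·e^{−rT}·N(−d₂) − S·N(−d₁) = 46.502674 − 37.034389 = 9.468285
ρ = −K·T·e^{−rT}·N(−d₂) = -7.965908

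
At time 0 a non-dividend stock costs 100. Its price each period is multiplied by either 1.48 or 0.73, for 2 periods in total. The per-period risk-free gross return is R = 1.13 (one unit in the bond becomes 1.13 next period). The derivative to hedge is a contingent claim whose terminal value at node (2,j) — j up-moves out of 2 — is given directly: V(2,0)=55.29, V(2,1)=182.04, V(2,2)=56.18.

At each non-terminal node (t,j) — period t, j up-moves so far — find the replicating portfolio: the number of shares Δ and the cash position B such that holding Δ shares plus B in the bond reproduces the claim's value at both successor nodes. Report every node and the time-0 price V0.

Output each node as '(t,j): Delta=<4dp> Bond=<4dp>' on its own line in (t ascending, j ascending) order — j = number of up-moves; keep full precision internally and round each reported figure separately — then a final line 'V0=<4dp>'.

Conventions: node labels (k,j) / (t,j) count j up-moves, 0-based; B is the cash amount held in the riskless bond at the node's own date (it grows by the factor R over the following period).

The replicating-portfolio and risk-neutral prices coincide; use p* = (1.13−0.73)/(1.48−0.73) = 0.5333 for the latter.
Expiry values: V(2,0)=55.2900, V(2,1)=182.0400, V(2,2)=56.1800
(1,0): S=73.0000. Δ = (V_up−V_dn)/(S_up−S_dn) = (182.0400−55.2900)/(108.0400−53.2900) = 2.3151. V = [p*·182.0400 + (1−p*)·55.2900]/1.13 = 108.7522. B = V − Δ·S = -60.2478.
(1,1): S=148.0000. Δ = (V_up−V_dn)/(S_up−S_dn) = (56.1800−182.0400)/(219.0400−108.0400) = -1.1339. V = [p*·56.1800 + (1−p*)·182.0400]/1.13 = 101.6944. B = V − Δ·S = 269.5077.
(0,0): S=100.0000. Δ = (V_up−V_dn)/(S_up−S_dn) = (101.6944−108.7522)/(148.0000−73.0000) = -0.0941. V = [p*·101.6944 + (1−p*)·108.7522]/1.13 = 92.9098. B = V − Δ·S = 102.3202.
Check: Δ(0,0)·S0 + B(0,0) = 92.9098 = V0.

(0,0): Delta=-0.0941 Bond=102.3202
(1,0): Delta=2.3151 Bond=-60.2478
(1,1): Delta=-1.1339 Bond=269.5077
V0=92.9098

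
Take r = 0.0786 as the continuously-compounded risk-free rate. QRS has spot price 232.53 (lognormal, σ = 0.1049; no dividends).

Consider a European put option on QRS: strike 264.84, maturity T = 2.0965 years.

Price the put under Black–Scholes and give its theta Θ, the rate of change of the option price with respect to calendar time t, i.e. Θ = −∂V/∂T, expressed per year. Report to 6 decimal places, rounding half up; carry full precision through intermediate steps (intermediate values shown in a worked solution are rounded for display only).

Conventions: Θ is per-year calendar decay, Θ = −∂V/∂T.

σ√T = 0.1049·√2.0965 = 0.151888
d₁ = (ln(S/K) + (r+σ²/2)T) / (σ√T) = (ln(232.53/264.84) + (0.0786+0.1049²/2)·2.0965) / 0.151888 = (-0.130107 + 0.176320) / 0.151888 = 0.304259
d₂ = d₁ − σ√T = 0.304259 − 0.151888 = 0.152371
e^{−rT} = 0.848076
N(−d₁) = 0.380465,  N(−d₂) = 0.439447
Put price V = K·e^{−rT}·N(−d₂) − S·N(−d₁) = 98.701784 − 88.469594 = 10.232189
φ(d₁) = (1/√(2π))·e^{−d₁²/2} = 0.380897
Θ = −S·φ(d₁)·σ/(2√T) + r·K·e^{−rT}·N(−d₂) = −3.208374 + 7.757960 = 4.549586

price = 10.232189
Θ = 4.549586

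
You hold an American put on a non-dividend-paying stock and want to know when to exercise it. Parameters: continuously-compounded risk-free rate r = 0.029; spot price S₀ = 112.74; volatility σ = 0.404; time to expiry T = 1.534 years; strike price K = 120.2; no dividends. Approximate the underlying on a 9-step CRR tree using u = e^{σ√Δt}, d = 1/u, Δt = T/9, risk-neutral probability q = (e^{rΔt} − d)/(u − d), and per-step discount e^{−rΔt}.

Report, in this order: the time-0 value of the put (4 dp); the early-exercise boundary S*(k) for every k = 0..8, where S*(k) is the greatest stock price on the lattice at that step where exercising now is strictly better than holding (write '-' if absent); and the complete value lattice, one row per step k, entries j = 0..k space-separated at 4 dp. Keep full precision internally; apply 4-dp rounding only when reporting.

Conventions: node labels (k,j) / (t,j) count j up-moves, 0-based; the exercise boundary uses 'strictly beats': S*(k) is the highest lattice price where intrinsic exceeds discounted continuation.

price = 24.6558
boundary = - - - - 57.8539 68.3548 57.8539 68.3548 80.7616
tree:
24.6558
32.5651 16.1083
41.7741 22.6532 8.9903
51.9053 30.9321 13.6732 3.8707
62.3461 40.8246 20.2424 6.5027 0.9810
71.2339 51.8452 28.9824 10.7238 1.8713 0.0000
78.7562 62.3461 39.7926 17.2504 3.5697 0.0000 0.0000
85.1230 71.2339 51.8452 26.7906 6.8095 0.0000 0.0000 0.0000
90.5116 78.7562 62.3461 39.4384 12.9899 0.0000 0.0000 0.0000 0.0000
95.0725 85.1230 71.2339 51.8452 24.7795 0.0000 0.0000 0.0000 0.0000 0.0000

Δt=0.17044, u=1.18151, d=0.84638, q=0.47318, disc=e^(-rΔt)=0.99507
k=9 terminal: V=max(K-S,0) → 95.0725 85.1230 71.2339 51.8452 24.7795 0.0000 0.0000 0.0000 0.0000 0.0000
k=8: j=0 S=29.6884 intr=90.5116 cont=89.9190 V=90.5116[EX]; j=1 S=41.4438 intr=78.7562 cont=78.1635 V=78.7562[EX]; j=2 S=57.8539 intr=62.3461 cont=61.7535 V=62.3461[EX]; j=3 S=80.7616 intr=39.4384 cont=38.8457 V=39.4384[EX]; j=4 S=112.7400 intr=7.4600 cont=12.9899 V=12.9899[hold]; j=5 S=157.3805 intr=0.0000 cont=0.0000 V=0.0000[hold]; j=6 S=219.6968 intr=0.0000 cont=0.0000 V=0.0000[hold]; j=7 S=306.6879 intr=0.0000 cont=0.0000 V=0.0000[hold]; j=8 S=428.1240 intr=0.0000 cont=0.0000 V=0.0000[hold]  S*(8)=80.7616
k=7: j=0 S=35.0770 intr=85.1230 cont=84.5303 V=85.1230[EX]; j=1 S=48.9661 intr=71.2339 cont=70.6412 V=71.2339[EX]; j=2 S=68.3548 intr=51.8452 cont=51.2526 V=51.8452[EX]; j=3 S=95.4205 intr=24.7795 cont=26.7906 V=26.7906[hold]; j=4 S=133.2031 intr=0.0000 cont=6.8095 V=6.8095[hold]; j=5 S=185.9462 intr=0.0000 cont=0.0000 V=0.0000[hold]; j=6 S=259.5734 intr=0.0000 cont=0.0000 V=0.0000[hold]; j=7 S=362.3540 intr=0.0000 cont=0.0000 V=0.0000[hold]  S*(7)=68.3548
k=6: j=0 S=41.4438 intr=78.7562 cont=78.1635 V=78.7562[EX]; j=1 S=57.8539 intr=62.3461 cont=61.7535 V=62.3461[EX]; j=2 S=80.7616 intr=39.4384 cont=39.7926 V=39.7926[hold]; j=3 S=112.7400 intr=7.4600 cont=17.2504 V=17.2504[hold]; j=4 S=157.3805 intr=0.0000 cont=3.5697 V=3.5697[hold]; j=5 S=219.6968 intr=0.0000 cont=0.0000 V=0.0000[hold]; j=6 S=306.6879 intr=0.0000 cont=0.0000 V=0.0000[hold]  S*(6)=57.8539
k=5: j=0 S=48.9661 intr=71.2339 cont=70.6412 V=71.2339[EX]; j=1 S=68.3548 intr=51.8452 cont=51.4194 V=51.8452[EX]; j=2 S=95.4205 intr=24.7795 cont=28.9824 V=28.9824[hold]; j=3 S=133.2031 intr=0.0000 cont=10.7238 V=10.7238[hold]; j=4 S=185.9462 intr=0.0000 cont=1.8713 V=1.8713[hold]; j=5 S=259.5734 intr=0.0000 cont=0.0000 V=0.0000[hold]  S*(5)=68.3548
k=4: j=0 S=57.8539 intr=62.3461 cont=61.7535 V=62.3461[EX]; j=1 S=80.7616 intr=39.4384 cont=40.8246 V=40.8246[hold]; j=2 S=112.7400 intr=7.4600 cont=20.2424 V=20.2424[hold]; j=3 S=157.3805 intr=0.0000 cont=6.5027 V=6.5027[hold]; j=4 S=219.6968 intr=0.0000 cont=0.9810 V=0.9810[hold]  S*(4)=57.8539
k=3: j=0 S=68.3548 intr=51.8452 cont=51.9053 V=51.9053[hold]; j=1 S=95.4205 intr=24.7795 cont=30.9321 V=30.9321[hold]; j=2 S=133.2031 intr=0.0000 cont=13.6732 V=13.6732[hold]; j=3 S=185.9462 intr=0.0000 cont=3.8707 V=3.8707[hold]  S*(3)=-
k=2: j=0 S=80.7616 intr=39.4384 cont=41.7741 V=41.7741[hold]; j=1 S=112.7400 intr=7.4600 cont=22.6532 V=22.6532[hold]; j=2 S=157.3805 intr=0.0000 cont=8.9903 V=8.9903[hold]  S*(2)=-
k=1: j=0 S=95.4205 intr=24.7795 cont=32.5651 V=32.5651[hold]; j=1 S=133.2031 intr=0.0000 cont=16.1083 V=16.1083[hold]  S*(1)=-
k=0: j=0 S=112.7400 intr=7.4600 cont=24.6558 V=24.6558[hold]  S*(0)=-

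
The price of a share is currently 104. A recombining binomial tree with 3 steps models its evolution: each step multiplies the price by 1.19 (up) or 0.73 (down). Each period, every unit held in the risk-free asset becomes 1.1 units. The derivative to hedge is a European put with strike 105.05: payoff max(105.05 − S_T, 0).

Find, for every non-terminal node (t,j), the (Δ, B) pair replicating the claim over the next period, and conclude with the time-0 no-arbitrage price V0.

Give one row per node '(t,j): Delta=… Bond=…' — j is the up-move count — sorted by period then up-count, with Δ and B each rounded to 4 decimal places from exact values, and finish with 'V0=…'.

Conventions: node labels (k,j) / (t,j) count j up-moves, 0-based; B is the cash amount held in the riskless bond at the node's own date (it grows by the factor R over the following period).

Since d<R<u, set p* = (R−d)/(u−d) = 0.8043; price each node as the discounted p*-expectation of its children.
At maturity the claim pays: V(3,0)=64.5922, V(3,1)=39.0983, V(3,2)=0.0000, V(3,3)=0.0000
  t=2,j=0: stock 55.4216 → up 65.9517 (V=39.0983), down 40.4578 (V=64.5922). Price 40.0784; hedge Δ=-1.0000, bond B=95.5000.
  t=2,j=1: stock 90.3448 → up 107.5103 (V=0.0000), down 65.9517 (V=39.0983). Price 6.9542; hedge Δ=-0.9408, bond B=91.9505.
  t=2,j=2: stock 147.2744 → up 175.2565 (V=0.0000), down 107.5103 (V=0.0000). Price 0.0000; hedge Δ=0.0000, bond B=0.0000.
  t=1,j=0: stock 75.9200 → up 90.3448 (V=6.9542), down 55.4216 (V=40.0784). Price 12.2137; hedge Δ=-0.9485, bond B=84.2227.
  t=1,j=1: stock 123.7600 → up 147.2744 (V=0.0000), down 90.3448 (V=6.9542). Price 1.2369; hedge Δ=-0.1222, bond B=16.3548.
  t=0,j=0: stock 104.0000 → up 123.7600 (V=1.2369), down 75.9200 (V=12.2137). Price 3.0769; hedge Δ=-0.2294, bond B=26.9394.
Sanity check at the root: Δ(0,0)·S0 + B(0,0) reproduces V0 = 3.0769.

(0,0): Delta=-0.2294 Bond=26.9394
(1,0): Delta=-0.9485 Bond=84.2227
(1,1): Delta=-0.1222 Bond=16.3548
(2,0): Delta=-1.0000 Bond=95.5000
(2,1): Delta=-0.9408 Bond=91.9505
(2,2): Delta=0.0000 Bond=0.0000
V0=3.0769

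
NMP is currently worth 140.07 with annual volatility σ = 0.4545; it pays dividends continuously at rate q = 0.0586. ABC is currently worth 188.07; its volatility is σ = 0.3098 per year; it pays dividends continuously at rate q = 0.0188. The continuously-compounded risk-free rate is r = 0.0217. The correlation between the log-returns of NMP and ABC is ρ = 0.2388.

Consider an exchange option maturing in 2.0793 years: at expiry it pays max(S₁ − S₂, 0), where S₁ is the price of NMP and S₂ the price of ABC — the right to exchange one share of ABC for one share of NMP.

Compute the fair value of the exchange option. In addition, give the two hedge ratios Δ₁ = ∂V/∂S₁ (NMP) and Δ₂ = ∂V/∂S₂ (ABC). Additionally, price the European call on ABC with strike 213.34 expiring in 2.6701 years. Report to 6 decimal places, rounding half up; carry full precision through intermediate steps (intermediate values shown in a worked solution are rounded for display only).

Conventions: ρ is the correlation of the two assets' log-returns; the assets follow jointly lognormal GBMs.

σ_eff = √(σ₁² + σ₂² − 2ρσ₁σ₂) = √(0.4545² + 0.3098² − 2·0.2388·0.4545·0.3098) = 0.485076
d₁ = (ln(S₁/S₂) + (q₂ − q₁ + σ_eff²/2)T) / (σ_eff√T) = (ln(140.07/188.07) + (0.0188 − 0.0586 + 0.117649)·2.0793) / 0.699468 = -0.189859
d₂ = d₁ − σ_eff√T = -0.189859 − 0.699468 = -0.889327
N(d₁) = 0.424710,  N(d₂) = 0.186914
V = S₁·e^{−q₁T}·N(d₁) − S₂·e^{−q₂T}·N(d₂) = 52.664746 − 33.805212 = 18.859533
Δ₁ = e^{−q₁T}·N(d₁) = 0.375989;  Δ₂ = −e^{−q₂T}·N(d₂) = -0.179748
[vanilla: ABC call K=213.34]
σ√T = 0.3098·√2.6701 = 0.506227
d₁ = (ln(S/K) + (r−q+σ²/2)T) / (σ√T) = (ln(188.07/213.34) + (0.0217−0.0188+0.3098²/2)·2.6701) / 0.506227 = (-0.126073 + 0.135876) / 0.506227 = 0.019365
d₂ = d₁ − σ√T = 0.019365 − 0.506227 = -0.486862
e^{−rT} = 0.943705
e^{−qT} = 0.951041
N(d₁) = 0.507725,  N(d₂) = 0.313178
price = S·e^{−qT}·N(d₁) − K·e^{−rT}·N(d₂) = 90.812894 − 63.052206 = 27.760689

exchange price = 18.859533
Δ1 = 0.375989
Δ2 = -0.179748
price(ABC call K=213.34) = 27.760689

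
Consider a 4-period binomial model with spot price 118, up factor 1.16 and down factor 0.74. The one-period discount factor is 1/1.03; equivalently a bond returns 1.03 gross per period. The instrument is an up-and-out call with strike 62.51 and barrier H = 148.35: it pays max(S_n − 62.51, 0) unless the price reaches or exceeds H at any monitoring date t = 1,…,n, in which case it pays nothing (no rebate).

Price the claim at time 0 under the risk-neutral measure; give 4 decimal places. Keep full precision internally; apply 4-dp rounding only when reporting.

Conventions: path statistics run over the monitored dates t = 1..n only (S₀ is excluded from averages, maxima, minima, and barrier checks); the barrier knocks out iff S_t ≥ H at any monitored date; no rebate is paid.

price = 18.3187

No-arbitrage gives p* = (R−d)/(u−d) = 0.6905: enumerate every path, weight its payoff by its p*-probability, and discount by R^4.
Enumerate all 2^4 = 16 price paths (U = up ×1.16, D = down ×0.74); each path with k up-moves has probability p*^k·(1−p*)^(4−k).
DDDD: M=87.3200, payoff=0.0000, prob=0.009179
UDDD: M=136.8800, payoff=0.0000, prob=0.020475
DUDD: M=101.2912, payoff=0.0000, prob=0.020475
UUDD: M=158.7808, payoff=0.0000, prob=0.045676
DDUD: M=87.3200, payoff=0.0000, prob=0.020475
UDUD: M=136.8800, payoff=24.4384, prob=0.045676
DUUD: M=117.4978, payoff=24.4384, prob=0.045676
UUUD: M=184.1857, payoff=0.0000, prob=0.101892
DDDU: M=87.3200, payoff=0.0000, prob=0.020475
UDDU: M=136.8800, payoff=24.4384, prob=0.045676
DUDU: M=101.2912, payoff=24.4384, prob=0.045676
UUDU: M=158.7808, payoff=0.0000, prob=0.101892
DDUU: M=87.3200, payoff=24.4384, prob=0.045676
UDUU: M=136.8800, payoff=73.7874, prob=0.101892
DUUU: M=136.2974, payoff=73.7874, prob=0.101892
UUUU: M=213.6554, payoff=0.0000, prob=0.227298
Price = Σ prob·payoff / R^4 = 20.617904 / 1.125509 = 18.3187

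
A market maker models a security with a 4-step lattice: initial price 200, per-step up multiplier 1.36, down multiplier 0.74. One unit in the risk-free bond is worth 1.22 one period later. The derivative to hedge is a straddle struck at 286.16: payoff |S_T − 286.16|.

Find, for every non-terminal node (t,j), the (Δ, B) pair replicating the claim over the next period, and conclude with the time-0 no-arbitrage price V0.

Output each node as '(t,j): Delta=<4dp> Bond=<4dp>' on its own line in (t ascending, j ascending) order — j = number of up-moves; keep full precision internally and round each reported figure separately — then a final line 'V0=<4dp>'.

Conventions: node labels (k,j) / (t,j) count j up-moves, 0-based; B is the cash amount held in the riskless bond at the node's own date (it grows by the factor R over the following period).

(0,0): Delta=0.5962 Bond=-28.3896
(1,0): Delta=-0.2440 Bond=89.7275
(1,1): Delta=0.7296 Bond=-70.9079
(2,0): Delta=-1.0000 Bond=192.2601
(2,1): Delta=-0.1241 Bond=85.3198
(2,2): Delta=0.8651 Bond=-136.6239
(3,0): Delta=-1.0000 Bond=234.5574
(3,1): Delta=-1.0000 Bond=234.5574
(3,2): Delta=0.0149 Bond=66.0372
(3,3): Delta=1.0000 Bond=-234.5574
V0=90.8600

Since d<R<u, set p* = (R−d)/(u−d) = 0.7742; price each node as the discounted p*-expectation of its children.
At maturity the claim pays: V(4,0)=226.1868, V(4,1)=175.9391, V(4,2)=83.5918, V(4,3)=86.1275, V(4,4)=398.0440
Node (3,0) S=81.0448: V=(p*·175.9391+(1−p*)·226.1868)/1.22=153.5126; Δ=(175.9391−226.1868)/(110.2209−59.9732)=-1.0000; B=V−Δ·S=234.5574
Node (3,1) S=148.9472: V=(p*·83.5918+(1−p*)·175.9391)/1.22=85.6102; Δ=(83.5918−175.9391)/(202.5682−110.2209)=-1.0000; B=V−Δ·S=234.5574
Node (3,2) S=273.7408: V=(p*·86.1275+(1−p*)·83.5918)/1.22=70.1270; Δ=(86.1275−83.5918)/(372.2875−202.5682)=0.0149; B=V−Δ·S=66.0372
Node (3,3) S=503.0912: V=(p*·398.0440+(1−p*)·86.1275)/1.22=268.5338; Δ=(398.0440−86.1275)/(684.2040−372.2875)=1.0000; B=V−Δ·S=-234.5574
Node (2,0) S=109.5200: V=(p*·85.6102+(1−p*)·153.5126)/1.22=82.7401; Δ=(85.6102−153.5126)/(148.9472−81.0448)=-1.0000; B=V−Δ·S=192.2601
Node (2,1) S=201.2800: V=(p*·70.1270+(1−p*)·85.6102)/1.22=60.3469; Δ=(70.1270−85.6102)/(273.7408−148.9472)=-0.1241; B=V−Δ·S=85.3198
Node (2,2) S=369.9200: V=(p*·268.5338+(1−p*)·70.1270)/1.22=183.3871; Δ=(268.5338−70.1270)/(503.0912−273.7408)=0.8651; B=V−Δ·S=-136.6239
Node (1,0) S=148.0000: V=(p*·60.3469+(1−p*)·82.7401)/1.22=53.6094; Δ=(60.3469−82.7401)/(201.2800−109.5200)=-0.2440; B=V−Δ·S=89.7275
Node (1,1) S=272.0000: V=(p*·183.3871+(1−p*)·60.3469)/1.22=127.5441; Δ=(183.3871−60.3469)/(369.9200−201.2800)=0.7296; B=V−Δ·S=-70.9079
Node (0,0) S=200.0000: V=(p*·127.5441+(1−p*)·53.6094)/1.22=90.8600; Δ=(127.5441−53.6094)/(272.0000−148.0000)=0.5962; B=V−Δ·S=-28.3896
Check: Δ(0,0)·S0 + B(0,0) = 90.8600 = V0.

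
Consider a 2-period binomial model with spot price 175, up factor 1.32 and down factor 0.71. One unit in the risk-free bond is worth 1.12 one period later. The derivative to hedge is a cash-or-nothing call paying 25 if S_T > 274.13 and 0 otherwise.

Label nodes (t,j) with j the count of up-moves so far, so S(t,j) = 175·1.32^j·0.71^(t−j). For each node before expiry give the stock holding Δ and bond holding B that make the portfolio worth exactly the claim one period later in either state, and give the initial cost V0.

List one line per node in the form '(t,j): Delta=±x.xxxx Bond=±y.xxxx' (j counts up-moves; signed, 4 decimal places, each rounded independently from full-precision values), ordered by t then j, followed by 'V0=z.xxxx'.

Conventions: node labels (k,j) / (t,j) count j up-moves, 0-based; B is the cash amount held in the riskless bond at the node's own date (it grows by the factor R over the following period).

(0,0): Delta=0.1405 Bond=-15.5914
(1,0): Delta=0.0000 Bond=0.0000
(1,1): Delta=0.1774 Bond=-25.9807
V0=9.0035

The replicating-portfolio and risk-neutral prices coincide; use p* = (1.12−0.71)/(1.32−0.71) = 0.6721 for the latter.
Terminal payoffs: V(2,0)=0.0000, V(2,1)=0.0000, V(2,2)=25.0000
Node (1,0) S=124.2500: V=(p*·0.0000+(1−p*)·0.0000)/1.12=0.0000; Δ=(0.0000−0.0000)/(164.0100−88.2175)=0.0000; B=V−Δ·S=0.0000
Node (1,1) S=231.0000: V=(p*·25.0000+(1−p*)·0.0000)/1.12=15.0029; Δ=(25.0000−0.0000)/(304.9200−164.0100)=0.1774; B=V−Δ·S=-25.9807
Node (0,0) S=175.0000: V=(p*·15.0029+(1−p*)·0.0000)/1.12=9.0035; Δ=(15.0029−0.0000)/(231.0000−124.2500)=0.1405; B=V−Δ·S=-15.5914
Check: Δ(0,0)·S0 + B(0,0) = 9.0035 = V0.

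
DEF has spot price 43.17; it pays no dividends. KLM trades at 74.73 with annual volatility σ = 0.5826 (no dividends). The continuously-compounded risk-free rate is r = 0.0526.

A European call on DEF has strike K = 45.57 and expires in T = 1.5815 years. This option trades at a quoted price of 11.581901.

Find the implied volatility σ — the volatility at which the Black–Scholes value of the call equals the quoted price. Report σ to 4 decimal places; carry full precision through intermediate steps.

At σ = 0.5223 the Black–Scholes value reproduces the quote:
σ√T = 0.5223·√1.5815 = 0.656832
d₁ = (ln(S/K) + (r+σ²/2)T) / (σ√T) = (ln(43.17/45.57) + (0.0526+0.5223²/2)·1.5815) / 0.656832 = (-0.054104 + 0.298901) / 0.656832 = 0.372694
d₂ = d₁ − σ√T = 0.372694 − 0.656832 = -0.284138
e^{−rT} = 0.920179
N(d₁) = 0.645312,  N(d₂) = 0.388152
V = S·N(d₁) − K·e^{−rT}·N(d₂) = 27.858116 − 16.276215 = 11.581901 (the observed quote) — the price is monotone increasing in volatility, hence this σ is the only solution

sigma = 0.5223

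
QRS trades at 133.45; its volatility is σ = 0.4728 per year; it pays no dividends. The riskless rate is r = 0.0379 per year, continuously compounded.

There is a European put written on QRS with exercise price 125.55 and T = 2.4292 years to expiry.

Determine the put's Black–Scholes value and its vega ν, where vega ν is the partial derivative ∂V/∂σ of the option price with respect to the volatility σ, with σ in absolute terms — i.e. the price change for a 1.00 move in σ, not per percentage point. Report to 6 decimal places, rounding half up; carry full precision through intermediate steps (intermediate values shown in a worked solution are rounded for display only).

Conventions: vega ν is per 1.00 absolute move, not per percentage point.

price = 26.898279
ν = 70.285616

σ√T = 0.4728·√2.4292 = 0.736901
d₁ = (ln(S/K) + (r+σ²/2)T) / (σ√T) = (ln(133.45/125.55) + (0.0379+0.4728²/2)·2.4292) / 0.736901 = (0.061023 + 0.363578) / 0.736901 = 0.576198
d₂ = d₁ − σ√T = 0.576198 − 0.736901 = -0.160703
e^{−rT} = 0.912044
N(−d₁) = 0.282241,  N(−d₂) = 0.563836
Put price V = K·e^{−rT}·N(−d₂) − S·N(−d₁) = 64.563291 − 37.665011 = 26.898279
φ(d₁) = (1/√(2π))·e^{−d₁²/2} = 0.337922
ν = S·φ(d₁)·√T = 70.285616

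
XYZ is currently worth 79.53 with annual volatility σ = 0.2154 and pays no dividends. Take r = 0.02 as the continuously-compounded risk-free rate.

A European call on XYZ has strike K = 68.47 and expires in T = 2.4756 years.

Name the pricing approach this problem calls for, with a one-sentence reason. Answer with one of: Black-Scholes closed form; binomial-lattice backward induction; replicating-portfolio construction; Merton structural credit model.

framework: Black-Scholes closed form

Key observation: a European-exercise option on XYZ struck at 68.47 — a GBM underlying with constant parameters — admits an analytic price: the data contain no early exercise, no discrete tree, no debt structure.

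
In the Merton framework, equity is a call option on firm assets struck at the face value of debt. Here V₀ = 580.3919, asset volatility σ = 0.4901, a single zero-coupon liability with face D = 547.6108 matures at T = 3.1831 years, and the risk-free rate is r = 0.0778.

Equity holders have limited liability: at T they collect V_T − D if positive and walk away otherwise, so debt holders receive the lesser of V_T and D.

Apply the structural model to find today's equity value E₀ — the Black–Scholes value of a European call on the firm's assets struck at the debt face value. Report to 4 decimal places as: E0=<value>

With assets at 580.3919 and a single debt payment of 547.6108 at 3.1831 years:
d₁ = [ln(V₀/D) + (r + σ²/2)T] / (σ√T)
   = [ln(580.3919/547.6108) + (0.0778 + 0.5·0.4901²)·3.1831] / (0.4901·√3.1831)
   = [0.058139 + 0.629932] / 0.874399 = 0.786907
d₂ = d₁ − σ√T = 0.786907 − 0.874399 = -0.087492
N(d₁) = 0.784332,  N(d₂) = 0.465140,  e^(−rT) = 0.780637
E₀ = V₀·N(d₁) − D·e^(−rT)·N(d₂)
   = 580.3919·0.784332 − 547.6108·0.780637·0.465140 = 256.379361

E0=256.3794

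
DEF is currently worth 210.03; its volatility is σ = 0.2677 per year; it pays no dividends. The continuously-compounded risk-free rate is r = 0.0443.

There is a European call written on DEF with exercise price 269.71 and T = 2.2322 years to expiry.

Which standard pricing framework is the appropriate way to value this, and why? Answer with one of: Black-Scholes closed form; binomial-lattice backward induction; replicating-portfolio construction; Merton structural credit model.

Key observation: with DEF following a GBM at constant σ and r, the European call struck at 269.71 prices in closed form — nothing here needs a stepwise model or a balance sheet.

framework: Black-Scholes closed form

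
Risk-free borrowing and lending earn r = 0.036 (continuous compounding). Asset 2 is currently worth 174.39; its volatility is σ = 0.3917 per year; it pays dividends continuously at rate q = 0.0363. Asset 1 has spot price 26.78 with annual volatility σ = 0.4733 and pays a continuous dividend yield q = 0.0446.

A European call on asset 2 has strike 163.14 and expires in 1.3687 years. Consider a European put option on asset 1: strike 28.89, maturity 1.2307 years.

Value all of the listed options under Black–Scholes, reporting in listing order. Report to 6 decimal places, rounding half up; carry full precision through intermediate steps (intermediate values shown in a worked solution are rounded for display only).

[asset 2 call K=163.14]
σ√T = 0.3917·√1.3687 = 0.458256
d₁ = (ln(S/K) + (r−q+σ²/2)T) / (σ√T) = (ln(174.39/163.14) + (0.036−0.0363+0.3917²/2)·1.3687) / 0.458256 = (0.066685 + 0.104588) / 0.458256 = 0.373752
d₂ = d₁ − σ√T = 0.373752 − 0.458256 = -0.084504
e^{−rT} = 0.951921
e^{−qT} = 0.951530
N(d₁) = 0.645706,  N(d₂) = 0.466328
price = S·e^{−qT}·N(d₁) − K·e^{−rT}·N(d₂) = 107.146676 − 72.419063 = 34.727613
[asset 1 put K=28.89]
σ√T = 0.4733·√1.2307 = 0.525064
d₁ = (ln(S/K) + (r−q+σ²/2)T) / (σ√T) = (ln(26.78/28.89) + (0.036−0.0446+0.4733²/2)·1.2307) / 0.525064 = (-0.075840 + 0.127262) / 0.525064 = 0.097935
d₂ = d₁ − σ√T = 0.097935 − 0.525064 = -0.427130
e^{−rT} = 0.956662
e^{−qT} = 0.946590
N(−d₁) = 0.460992,  N(−d₂) = 0.665358
price = K·e^{−rT}·N(−d₂) − S·e^{−qT}·N(−d₁) = 18.389126 − 11.686000 = 6.703127

price(asset 2 call K=163.14) = 34.727613
price(asset 1 put K=28.89) = 6.703127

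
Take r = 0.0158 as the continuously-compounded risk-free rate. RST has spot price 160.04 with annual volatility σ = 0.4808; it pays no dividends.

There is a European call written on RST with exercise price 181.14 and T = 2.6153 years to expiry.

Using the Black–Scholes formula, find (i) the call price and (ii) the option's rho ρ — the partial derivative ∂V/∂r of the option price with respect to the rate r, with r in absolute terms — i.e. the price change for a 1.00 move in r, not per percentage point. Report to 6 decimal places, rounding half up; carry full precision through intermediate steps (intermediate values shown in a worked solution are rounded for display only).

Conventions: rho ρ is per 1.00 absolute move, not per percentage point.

σ√T = 0.4808·√2.6153 = 0.777544
d₁ = (ln(S/K) + (r+σ²/2)T) / (σ√T) = (ln(160.04/181.14) + (0.0158+0.4808²/2)·2.6153) / 0.777544 = (-0.123846 + 0.343609) / 0.777544 = 0.282637
d₂ = d₁ − σ√T = 0.282637 − 0.777544 = -0.494907
e^{−rT} = 0.959520
N(d₁) = 0.611273,  N(d₂) = 0.310333
Call price V = S·N(d₁) − K·e^{−rT}·N(d₂) = 97.828054 − 53.938175 = 43.889880
ρ = K·T·e^{−rT}·N(d₂) = 141.064508

price = 43.889880
ρ = 141.064508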